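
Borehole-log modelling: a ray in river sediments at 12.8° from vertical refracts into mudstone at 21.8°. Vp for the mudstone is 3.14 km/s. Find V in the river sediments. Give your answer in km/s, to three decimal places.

1.873 km/s

sin 12.8° = 0.2215; sin 21.8° = 0.3714.
V₁ = V₂·(sin θ₁/sin θ₂) = 3.14·(0.2215/0.3714) = 1.873 km/s.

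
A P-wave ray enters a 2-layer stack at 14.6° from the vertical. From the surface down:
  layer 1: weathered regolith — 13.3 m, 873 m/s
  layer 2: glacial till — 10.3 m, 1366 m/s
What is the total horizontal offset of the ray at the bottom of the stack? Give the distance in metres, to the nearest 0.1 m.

Ray parameter p = sin 14.6° / 873 m/s = 2.8874e-04 s/m.
Layer 1: θ = 14.60°; offset = 13.3·tan 14.60° = 3.464 m.
Layer 2: sin θ = p·1366 = 0.3944 → θ = 23.23°; offset = 10.3·tan 23.23° = 4.421 m.
Summing the layer offsets gives 7.885 m.

7.9 m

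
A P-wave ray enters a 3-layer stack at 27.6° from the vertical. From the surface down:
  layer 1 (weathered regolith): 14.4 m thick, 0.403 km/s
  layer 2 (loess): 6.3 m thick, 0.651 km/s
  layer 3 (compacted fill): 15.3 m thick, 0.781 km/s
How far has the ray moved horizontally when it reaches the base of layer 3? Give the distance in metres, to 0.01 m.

45.84 m

Apply Snell's law at each interface; in layer i the horizontal offset is hᵢ·tan θᵢ.
Layer 1: θ = 27.60°; offset = 14.4·tan 27.60° = 7.5281 m.
Layer 2: sin θ = 0.651·sin 27.6°/0.403 = 0.7484, θ = 48.45°; offset = 6.3·tan 48.45° = 7.1089 m.
Layer 3: sin θ = 0.781·sin 27.6°/0.403 = 0.8979, θ = 63.88°; offset = 15.3·tan 63.88° = 31.1996 m.
Total horizontal offset = 45.8366 m.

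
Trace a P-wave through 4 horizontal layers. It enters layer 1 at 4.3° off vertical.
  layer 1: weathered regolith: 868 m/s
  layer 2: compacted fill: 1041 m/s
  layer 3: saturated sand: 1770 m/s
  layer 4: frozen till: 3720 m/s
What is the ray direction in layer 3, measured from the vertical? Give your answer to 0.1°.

Snell's law across each interface conserves sin θ / V, so sin θ_3 = V_3·sin θ₁/V₁.
sin θ_3 = 1770 × sin 4.3° / 868 = 0.1529.
θ_3 = 8.79° from the vertical.

8.8°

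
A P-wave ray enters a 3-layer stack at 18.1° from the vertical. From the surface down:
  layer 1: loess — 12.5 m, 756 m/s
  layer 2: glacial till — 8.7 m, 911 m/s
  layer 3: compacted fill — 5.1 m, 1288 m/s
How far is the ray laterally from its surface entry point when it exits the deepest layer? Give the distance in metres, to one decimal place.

10.8 m

Apply Snell's law at each interface; in layer i the horizontal offset is hᵢ·tan θᵢ.
Layer 1: θ = 18.10°; offset = 12.5·tan 18.10° = 4.086 m.
Layer 2: sin θ = 911·sin 18.1°/756 = 0.3744, θ = 21.99°; offset = 8.7·tan 21.99° = 3.512 m.
Layer 3: sin θ = 1288·sin 18.1°/756 = 0.5293, θ = 31.96°; offset = 5.1·tan 31.96° = 3.182 m.
Total horizontal offset = 10.780 m.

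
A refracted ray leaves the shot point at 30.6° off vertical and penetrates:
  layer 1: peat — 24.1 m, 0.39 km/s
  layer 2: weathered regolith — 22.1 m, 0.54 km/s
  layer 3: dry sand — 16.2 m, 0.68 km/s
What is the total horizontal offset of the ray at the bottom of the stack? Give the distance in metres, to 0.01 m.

67.42 m

Ray parameter p = sin 30.6° / 0.39 km/s = 1.3052e+00 s/km.
Layer 1: θ = 30.60°; offset = 24.1·tan 30.60° = 14.2527 m.
Layer 2: sin θ = p·0.54 = 0.7048 → θ = 44.82°; offset = 22.1·tan 44.82° = 21.9582 m.
Layer 3: sin θ = p·0.68 = 0.8876 → θ = 62.57°; offset = 16.2·tan 62.57° = 31.2105 m.
Summing the layer offsets gives 67.4213 m.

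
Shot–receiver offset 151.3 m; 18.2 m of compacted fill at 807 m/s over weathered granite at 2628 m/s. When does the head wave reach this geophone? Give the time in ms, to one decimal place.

100.5 ms

θ_c = arcsin(V₁/V₂) = arcsin(807/2628) = 17.88°, cos θ_c = 0.9517.
Intercept time tᵢ = 2h cos θ_c / V₁ = 2·18.2·0.9517/807 = 0.04293 s.
t = x/V₂ + tᵢ = 151.3/2628 + 0.04293 = 0.10050 s.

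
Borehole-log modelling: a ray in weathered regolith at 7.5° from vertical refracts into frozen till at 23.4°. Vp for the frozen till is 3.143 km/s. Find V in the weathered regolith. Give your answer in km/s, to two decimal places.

Snell's law: sin 7.5°/V₁ = sin 23.4°/V₂.
V₁ = V₂·sin 7.5°/sin 23.4° = 3.143 × 0.3287 = 1.03 km/s.

1.03 km/s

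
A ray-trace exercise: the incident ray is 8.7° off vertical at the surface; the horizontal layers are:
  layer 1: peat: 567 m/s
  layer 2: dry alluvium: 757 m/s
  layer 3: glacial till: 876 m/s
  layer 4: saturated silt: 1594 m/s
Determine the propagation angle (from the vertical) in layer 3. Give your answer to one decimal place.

Snell's law across each interface conserves sin θ / V, so sin θ_3 = V_3·sin θ₁/V₁.
sin θ_3 = 876 × sin 8.7° / 567 = 0.2337.
θ_3 = arcsin 0.2337 = 13.51°.

13.5°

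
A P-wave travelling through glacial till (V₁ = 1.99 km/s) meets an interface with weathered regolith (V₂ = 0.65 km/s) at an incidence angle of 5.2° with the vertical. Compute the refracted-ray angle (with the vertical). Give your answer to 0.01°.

1.70°

Snell's law: sin θ₂ = (V₂/V₁)·sin θ₁ = (0.65/1.99)·sin 5.2° = 0.0296.
θ₂ = sin⁻¹(0.0296) = 1.70° (from vertical).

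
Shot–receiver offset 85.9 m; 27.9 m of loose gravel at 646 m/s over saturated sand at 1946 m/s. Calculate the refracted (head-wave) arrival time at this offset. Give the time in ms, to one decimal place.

125.6 ms

θ_c = arcsin(V₁/V₂) = arcsin(646/1946) = 19.39°, cos θ_c = 0.9433.
Intercept time tᵢ = 2h cos θ_c / V₁ = 2·27.9·0.9433/646 = 0.08148 s.
t = x/V₂ + tᵢ = 85.9/1946 + 0.08148 = 0.12562 s.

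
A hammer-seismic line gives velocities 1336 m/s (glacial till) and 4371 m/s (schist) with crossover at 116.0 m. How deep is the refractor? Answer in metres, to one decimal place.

42.3 m

x_cross = 2h·√((V₂+V₁)/(V₂−V₁)) → h = x_cross / (2·√((V₂+V₁)/(V₂−V₁))).
√((V₂+V₁)/(V₂−V₁)) = √((4371+1336)/(4371−1336)) = 1.3713.
h = 116.0 / (2·1.3713) = 42.30 m.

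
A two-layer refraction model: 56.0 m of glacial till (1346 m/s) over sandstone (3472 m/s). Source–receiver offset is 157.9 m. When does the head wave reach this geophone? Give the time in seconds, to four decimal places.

0.1222 s

θ_c = arcsin(V₁/V₂) = arcsin(1346/3472) = 22.81°, cos θ_c = 0.9218.
Intercept time tᵢ = 2h cos θ_c / V₁ = 2·56.0·0.9218/1346 = 0.07670 s.
t = x/V₂ + tᵢ = 157.9/3472 + 0.07670 = 0.12218 s.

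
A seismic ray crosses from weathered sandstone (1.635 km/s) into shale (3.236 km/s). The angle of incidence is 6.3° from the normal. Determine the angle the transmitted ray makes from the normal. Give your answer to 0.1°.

12.5°

sin θ₁/V₁ = sin θ₂/V₂ ⇒ sin θ₂ = 3.236·sin 6.3°/1.635 = 3.236·0.1097/1.635 = 0.2172.
θ₂ = arcsin 0.2172 = 12.54° from the normal.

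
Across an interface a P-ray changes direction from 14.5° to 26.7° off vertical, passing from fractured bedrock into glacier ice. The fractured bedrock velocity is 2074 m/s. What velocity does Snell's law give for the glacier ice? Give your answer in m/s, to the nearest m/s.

sin 14.5° = 0.2504; sin 26.7° = 0.4493.
V₂ = V₁·(sin θ₂/sin θ₁) = 2074·(0.4493/0.2504) = 3721.89 m/s.

3722 m/s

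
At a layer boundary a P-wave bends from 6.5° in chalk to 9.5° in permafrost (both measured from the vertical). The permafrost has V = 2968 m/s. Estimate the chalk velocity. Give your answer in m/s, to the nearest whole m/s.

2036 m/s

sin 6.5° = 0.1132; sin 9.5° = 0.1650.
V₁ = V₂·(sin θ₁/sin θ₂) = 2968·(0.1132/0.1650) = 2035.70 m/s.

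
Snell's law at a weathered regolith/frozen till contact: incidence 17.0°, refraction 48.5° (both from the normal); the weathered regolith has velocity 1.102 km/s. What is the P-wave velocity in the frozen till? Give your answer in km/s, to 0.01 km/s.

sin 17.0° = 0.2924; sin 48.5° = 0.7490.
V₂ = V₁·(sin θ₂/sin θ₁) = 1.102·(0.7490/0.2924) = 2.82 km/s.

2.82 km/s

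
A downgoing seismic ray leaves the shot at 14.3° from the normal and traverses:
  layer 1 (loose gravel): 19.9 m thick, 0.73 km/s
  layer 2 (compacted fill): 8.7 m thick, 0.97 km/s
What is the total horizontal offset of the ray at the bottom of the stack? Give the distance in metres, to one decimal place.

8.1 m

Ray parameter p = sin 14.3° / 0.73 km/s = 3.3835e-01 s/km.
Layer 1: θ = 14.30°; offset = 19.9·tan 14.30° = 5.072 m.
Layer 2: sin θ = p·0.97 = 0.3282 → θ = 19.16°; offset = 8.7·tan 19.16° = 3.023 m.
Total horizontal offset = 8.095 m.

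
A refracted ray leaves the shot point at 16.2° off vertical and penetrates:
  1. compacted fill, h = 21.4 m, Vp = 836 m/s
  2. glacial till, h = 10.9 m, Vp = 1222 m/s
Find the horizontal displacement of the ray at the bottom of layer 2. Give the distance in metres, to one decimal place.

Apply Snell's law at each interface; in layer i the horizontal offset is hᵢ·tan θᵢ.
Layer 1: θ = 16.20°; offset = 21.4·tan 16.20° = 6.217 m.
Layer 2: sin θ = 1222·sin 16.2°/836 = 0.4078, θ = 24.07°; offset = 10.9·tan 24.07° = 4.868 m.
Summing the layer offsets gives 11.086 m.

11.1 m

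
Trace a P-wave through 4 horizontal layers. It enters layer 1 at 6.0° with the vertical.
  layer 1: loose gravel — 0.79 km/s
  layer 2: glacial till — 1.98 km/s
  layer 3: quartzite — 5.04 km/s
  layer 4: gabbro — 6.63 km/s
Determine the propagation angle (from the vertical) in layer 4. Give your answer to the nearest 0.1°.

Snell's law across each interface conserves sin θ / V, so sin θ_4 = V_4·sin θ₁/V₁.
sin θ_4 = 6.63 × sin 6.0° / 0.79 = 0.8772.
θ_4 = arcsin 0.8772 = 61.31°.

61.3°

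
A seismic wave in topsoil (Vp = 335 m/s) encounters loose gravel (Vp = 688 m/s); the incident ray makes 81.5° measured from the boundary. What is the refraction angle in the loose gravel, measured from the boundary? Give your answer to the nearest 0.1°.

Convert to the normal: θ₁ = 90° − 81.5° = 8.5°.
sin θ₁/V₁ = sin θ₂/V₂ ⇒ sin θ₂ = 688·sin 8.5°/335 = 688·0.1478/335 = 0.3036.
θ₂ = sin⁻¹(0.3036) = 17.67° (from vertical).
From the interface: 90° − 17.67° = 72.33°.

72.3°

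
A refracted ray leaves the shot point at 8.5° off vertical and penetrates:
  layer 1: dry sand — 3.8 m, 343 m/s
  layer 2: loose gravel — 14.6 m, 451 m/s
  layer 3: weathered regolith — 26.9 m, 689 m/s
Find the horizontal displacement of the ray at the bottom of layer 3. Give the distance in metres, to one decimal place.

11.8 m

Ray parameter p = sin 8.5° / 343 m/s = 4.3093e-04 s/m.
Layer 1: θ = 8.50°; offset = 3.8·tan 8.50° = 0.568 m.
Layer 2: sin θ = p·451 = 0.1943 → θ = 11.21°; offset = 14.6·tan 11.21° = 2.893 m.
Layer 3: sin θ = p·689 = 0.2969 → θ = 17.27°; offset = 26.9·tan 17.27° = 8.364 m.
Total horizontal offset = 11.825 m.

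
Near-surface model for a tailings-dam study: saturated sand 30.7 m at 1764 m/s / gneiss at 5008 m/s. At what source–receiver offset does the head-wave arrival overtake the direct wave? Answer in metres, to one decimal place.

x_cross = 2h·√((V₂+V₁)/(V₂−V₁)).
(V₂+V₁)/(V₂−V₁) = (5008+1764)/(5008−1764) = 2.0875; √ = 1.4448.
x_cross = 2·30.7·1.4448 = 88.71 m.

88.7 m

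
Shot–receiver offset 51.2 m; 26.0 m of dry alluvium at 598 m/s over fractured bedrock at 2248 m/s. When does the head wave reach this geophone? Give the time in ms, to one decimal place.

106.6 ms

θ_c = arcsin(V₁/V₂) = arcsin(598/2248) = 15.43°, cos θ_c = 0.9640.
Intercept time tᵢ = 2h cos θ_c / V₁ = 2·26.0·0.9640/598 = 0.08382 s.
t = x/V₂ + tᵢ = 51.2/2248 + 0.08382 = 0.10660 s.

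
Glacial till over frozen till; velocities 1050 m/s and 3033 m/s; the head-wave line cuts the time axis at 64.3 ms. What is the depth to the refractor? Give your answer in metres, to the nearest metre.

h = tᵢ·V₁·V₂ / (2·√(V₂²−V₁²)).
√(V₂²−V₁²) = √(3033² − 1050²) = 2845.5 m/s.
h = 0.0643 s × 1050 × 3033 / (2 × 2845.5) = 35.98 m.

36 m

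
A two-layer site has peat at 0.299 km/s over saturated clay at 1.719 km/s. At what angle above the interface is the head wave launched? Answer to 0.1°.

Critical incidence: sin θ_c = V₁/V₂ = 0.299/1.719 = 0.1739.
θ_c = arcsin 0.1739 = 10.02°.
Measured from the interface: 90° − 10.02° = 79.98°.

80.0°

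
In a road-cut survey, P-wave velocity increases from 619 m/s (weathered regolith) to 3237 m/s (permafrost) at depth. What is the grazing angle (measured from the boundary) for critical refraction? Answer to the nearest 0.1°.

79.0°

Critical incidence: sin θ_c = V₁/V₂ = 619/3237 = 0.1912.
θ_c = arcsin 0.1912 = 11.02°.
Measured from the interface: 90° − 11.02° = 78.98°.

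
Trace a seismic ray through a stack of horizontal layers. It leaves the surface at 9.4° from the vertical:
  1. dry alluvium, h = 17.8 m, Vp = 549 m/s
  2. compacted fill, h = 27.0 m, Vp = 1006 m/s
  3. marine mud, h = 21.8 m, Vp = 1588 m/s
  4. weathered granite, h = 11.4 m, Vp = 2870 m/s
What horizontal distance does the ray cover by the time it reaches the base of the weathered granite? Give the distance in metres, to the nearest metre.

42 m

p = sin θ₁/V₁ = sin 9.4°/549 = 2.9750e-04 s/m is conserved through the stack.
Layer 1: θ = 9.40°; offset = 17.8·tan 9.40° = 2.947 m.
Layer 2: sin θ = p·1006 = 0.2993 → θ = 17.41°; offset = 27.0·tan 17.41° = 8.469 m.
Layer 3: sin θ = p·1588 = 0.4724 → θ = 28.19°; offset = 21.8·tan 28.19° = 11.685 m.
Layer 4: sin θ = p·2870 = 0.8538 → θ = 58.63°; offset = 11.4·tan 58.63° = 18.698 m.
Σ offsets = 41.798 m.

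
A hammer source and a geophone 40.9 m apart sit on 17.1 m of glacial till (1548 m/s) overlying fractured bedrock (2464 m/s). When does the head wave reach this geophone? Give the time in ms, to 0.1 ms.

33.8 ms

t = x/V₂ + 2h·√(V₂²−V₁²)/(V₁V₂).
√(V₂²−V₁²) = √(2464²−1548²) = 1917.0 m/s; delay term = 2·17.1·1917.0/(1548·2464) = 0.01719 s.
t = 40.9/2464 + 0.01719 = 0.03379 s.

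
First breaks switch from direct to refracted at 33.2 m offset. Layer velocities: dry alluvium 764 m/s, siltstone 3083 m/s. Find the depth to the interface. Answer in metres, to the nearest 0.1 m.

12.9 m

x_cross = 2h·√((V₂+V₁)/(V₂−V₁)) → h = x_cross / (2·√((V₂+V₁)/(V₂−V₁))).
√((V₂+V₁)/(V₂−V₁)) = √((3083+764)/(3083−764)) = 1.2880.
h = 33.2 / (2·1.2880) = 12.89 m.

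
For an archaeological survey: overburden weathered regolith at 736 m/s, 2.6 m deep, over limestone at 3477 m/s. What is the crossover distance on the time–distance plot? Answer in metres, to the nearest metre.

x_cross = 2h·√((V₂+V₁)/(V₂−V₁)).
(V₂+V₁)/(V₂−V₁) = (3477+736)/(3477−736) = 1.5370; √ = 1.2398.
x_cross = 2·2.6·1.2398 = 6.45 m.

6 m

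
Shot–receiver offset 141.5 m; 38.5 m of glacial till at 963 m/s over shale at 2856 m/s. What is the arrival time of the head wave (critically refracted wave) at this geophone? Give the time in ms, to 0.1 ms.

t = x/V₂ + 2h·√(V₂²−V₁²)/(V₁V₂).
√(V₂²−V₁²) = √(2856²−963²) = 2688.7 m/s; delay term = 2·38.5·2688.7/(963·2856) = 0.07528 s.
t = 141.5/2856 + 0.07528 = 0.12482 s.

124.8 ms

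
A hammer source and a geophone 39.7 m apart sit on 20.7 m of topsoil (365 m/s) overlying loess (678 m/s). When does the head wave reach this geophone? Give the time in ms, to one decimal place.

θ_c = arcsin(V₁/V₂) = arcsin(365/678) = 32.57°, cos θ_c = 0.8427.
Intercept time tᵢ = 2h cos θ_c / V₁ = 2·20.7·0.8427/365 = 0.09559 s.
t = x/V₂ + tᵢ = 39.7/678 + 0.09559 = 0.15414 s.

154.1 ms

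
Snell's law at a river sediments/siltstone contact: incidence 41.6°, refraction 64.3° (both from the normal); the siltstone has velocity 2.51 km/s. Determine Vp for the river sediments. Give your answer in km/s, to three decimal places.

Snell's law: sin 41.6°/V₁ = sin 64.3°/V₂.
V₁ = V₂·sin 41.6°/sin 64.3° = 2.51 × 0.7368 = 1.849 km/s.

1.849 km/s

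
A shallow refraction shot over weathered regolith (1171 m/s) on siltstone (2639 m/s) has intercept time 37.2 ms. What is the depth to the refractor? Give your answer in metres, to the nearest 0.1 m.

24.3 m

θ_c = arcsin(1171/2639) = 26.34°; cos θ_c = 0.8962.
tᵢ = 2h cos θ_c/V₁ ⇒ h = tᵢ·V₁/(2 cos θ_c) = 0.0372·1171/(2·0.8962) = 24.30 m.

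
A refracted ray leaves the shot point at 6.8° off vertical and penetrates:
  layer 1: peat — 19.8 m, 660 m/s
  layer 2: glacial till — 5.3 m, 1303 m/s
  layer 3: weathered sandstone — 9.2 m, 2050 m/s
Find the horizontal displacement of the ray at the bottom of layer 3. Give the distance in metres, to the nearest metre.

Ray parameter p = sin 6.8° / 660 m/s = 1.7940e-04 s/m.
Layer 1: θ = 6.80°; offset = 19.8·tan 6.80° = 2.361 m.
Layer 2: sin θ = p·1303 = 0.2338 → θ = 13.52°; offset = 5.3·tan 13.52° = 1.274 m.
Layer 3: sin θ = p·2050 = 0.3678 → θ = 21.58°; offset = 9.2·tan 21.58° = 3.638 m.
Σ offsets = 7.274 m.

7 m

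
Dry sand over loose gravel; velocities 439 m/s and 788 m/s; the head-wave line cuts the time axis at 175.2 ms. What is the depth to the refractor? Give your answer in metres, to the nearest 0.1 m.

46.3 m

θ_c = arcsin(439/788) = 33.86°; cos θ_c = 0.8304.
tᵢ = 2h cos θ_c/V₁ ⇒ h = tᵢ·V₁/(2 cos θ_c) = 0.1752·439/(2·0.8304) = 46.31 m.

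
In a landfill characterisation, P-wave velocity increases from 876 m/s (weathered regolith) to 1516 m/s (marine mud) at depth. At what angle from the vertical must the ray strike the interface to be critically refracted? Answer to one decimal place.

35.3°

Critical incidence: sin θ_c = V₁/V₂ = 876/1516 = 0.5778.
θ_c = arcsin 0.5778 = 35.30°.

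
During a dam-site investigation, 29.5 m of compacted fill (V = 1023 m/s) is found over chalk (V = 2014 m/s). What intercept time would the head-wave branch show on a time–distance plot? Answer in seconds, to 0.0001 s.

tᵢ = 2h·√(V₂²−V₁²)/(V₁V₂).
√(V₂²−V₁²) = √(2014²−1023²) = 1734.8 m/s.
tᵢ = 2·29.5·1734.8/(1023·2014) = 0.04968 s.

0.0497 s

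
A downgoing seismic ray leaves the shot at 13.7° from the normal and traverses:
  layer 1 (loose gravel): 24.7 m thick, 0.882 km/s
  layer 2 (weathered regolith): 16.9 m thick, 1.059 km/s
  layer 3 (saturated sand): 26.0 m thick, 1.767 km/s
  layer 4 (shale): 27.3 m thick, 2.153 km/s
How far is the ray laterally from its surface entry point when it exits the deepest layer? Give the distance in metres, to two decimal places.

44.39 m

Ray parameter p = sin 13.7° / 0.882 km/s = 2.6852e-01 s/km.
Layer 1: θ = 13.70°; offset = 24.7·tan 13.70° = 6.0212 m.
Layer 2: sin θ = p·1.059 = 0.2844 → θ = 16.52°; offset = 16.9·tan 16.52° = 5.0127 m.
Layer 3: sin θ = p·1.767 = 0.4745 → θ = 28.33°; offset = 26.0·tan 28.33° = 14.0146 m.
Layer 4: sin θ = p·2.153 = 0.5781 → θ = 35.32°; offset = 27.3·tan 35.32° = 19.3433 m.
Σ offsets = 44.3918 m.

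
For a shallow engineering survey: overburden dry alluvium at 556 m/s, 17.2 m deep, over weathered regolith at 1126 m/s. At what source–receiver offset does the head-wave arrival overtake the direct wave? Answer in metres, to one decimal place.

θ_c = arcsin(556/1126) = 29.59°, so cos θ_c = 0.8696 and tᵢ = 2h cos θ_c/V₁ = 0.0538 s.
At crossover x/V₁ = x/V₂ + tᵢ ⇒ x = tᵢ/(1/V₁ − 1/V₂) = 0.05380/(1.7986e-03 − 8.8810e-04) = 59.09 m.

59.1 m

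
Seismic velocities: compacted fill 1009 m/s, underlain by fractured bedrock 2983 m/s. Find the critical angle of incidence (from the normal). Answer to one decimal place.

Critical incidence: sin θ_c = V₁/V₂ = 1009/2983 = 0.3383.
θ_c = arcsin 0.3383 = 19.77°.

19.8°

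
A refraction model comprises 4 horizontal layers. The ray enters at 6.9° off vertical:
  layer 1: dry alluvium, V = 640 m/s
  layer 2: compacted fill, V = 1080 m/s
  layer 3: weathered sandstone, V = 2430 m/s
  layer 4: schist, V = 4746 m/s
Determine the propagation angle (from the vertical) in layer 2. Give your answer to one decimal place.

11.7°

Ray parameter p = sin 6.9° / 640 = 1.8771e-04 s/m.
sin θ_2 = p·V_2 = 1.8771e-04 × 1080 = 0.2027.
θ_2 = arcsin 0.2027 = 11.70°.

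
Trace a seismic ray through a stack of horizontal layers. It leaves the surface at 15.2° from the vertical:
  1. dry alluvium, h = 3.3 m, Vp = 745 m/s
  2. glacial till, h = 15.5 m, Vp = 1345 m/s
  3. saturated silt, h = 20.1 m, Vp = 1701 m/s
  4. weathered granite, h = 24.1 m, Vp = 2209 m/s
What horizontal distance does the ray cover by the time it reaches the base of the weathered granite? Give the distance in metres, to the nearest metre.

Apply Snell's law at each interface; in layer i the horizontal offset is hᵢ·tan θᵢ.
Layer 1: θ = 15.20°; offset = 3.3·tan 15.20° = 0.897 m.
Layer 2: sin θ = 1345·sin 15.2°/745 = 0.4733, θ = 28.25°; offset = 15.5·tan 28.25° = 8.329 m.
Layer 3: sin θ = 1701·sin 15.2°/745 = 0.5986, θ = 36.77°; offset = 20.1·tan 36.77° = 15.022 m.
Layer 4: sin θ = 2209·sin 15.2°/745 = 0.7774, θ = 51.02°; offset = 24.1·tan 51.02° = 29.787 m.
Summing the layer offsets gives 54.035 m.

54 m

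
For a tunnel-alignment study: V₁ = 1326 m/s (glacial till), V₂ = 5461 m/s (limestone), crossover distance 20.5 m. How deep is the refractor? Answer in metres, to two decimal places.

8.00 m

x_cross = 2h·√((V₂+V₁)/(V₂−V₁)) → h = x_cross / (2·√((V₂+V₁)/(V₂−V₁))).
√((V₂+V₁)/(V₂−V₁)) = √((5461+1326)/(5461−1326)) = 1.2812.
h = 20.5 / (2·1.2812) = 8.00 m.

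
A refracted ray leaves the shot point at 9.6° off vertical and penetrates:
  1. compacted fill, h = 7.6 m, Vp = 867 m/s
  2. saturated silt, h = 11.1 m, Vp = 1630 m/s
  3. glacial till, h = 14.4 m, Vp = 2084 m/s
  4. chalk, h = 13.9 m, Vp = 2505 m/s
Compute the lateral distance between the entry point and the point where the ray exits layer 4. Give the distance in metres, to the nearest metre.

19 m

Ray parameter p = sin 9.6° / 867 m/s = 1.9235e-04 s/m.
Layer 1: θ = 9.60°; offset = 7.6·tan 9.60° = 1.285 m.
Layer 2: sin θ = p·1630 = 0.3135 → θ = 18.27°; offset = 11.1·tan 18.27° = 3.665 m.
Layer 3: sin θ = p·2084 = 0.4009 → θ = 23.63°; offset = 14.4·tan 23.63° = 6.301 m.
Layer 4: sin θ = p·2505 = 0.4818 → θ = 28.81°; offset = 13.9·tan 28.81° = 7.643 m.
Σ offsets = 18.895 m.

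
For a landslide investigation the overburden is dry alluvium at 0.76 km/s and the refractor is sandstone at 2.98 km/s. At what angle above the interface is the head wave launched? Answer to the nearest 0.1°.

75.2°

Critical incidence: sin θ_c = V₁/V₂ = 0.76/2.98 = 0.2550.
θ_c = arcsin 0.2550 = 14.78°.
Measured from the interface: 90° − 14.78° = 75.22°.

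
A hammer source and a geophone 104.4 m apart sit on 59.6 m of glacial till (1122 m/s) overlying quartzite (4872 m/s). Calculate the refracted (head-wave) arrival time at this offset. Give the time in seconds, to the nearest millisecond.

0.125 s

θ_c = arcsin(V₁/V₂) = arcsin(1122/4872) = 13.31°, cos θ_c = 0.9731.
Intercept time tᵢ = 2h cos θ_c / V₁ = 2·59.6·0.9731/1122 = 0.10338 s.
t = x/V₂ + tᵢ = 104.4/4872 + 0.10338 = 0.12481 s.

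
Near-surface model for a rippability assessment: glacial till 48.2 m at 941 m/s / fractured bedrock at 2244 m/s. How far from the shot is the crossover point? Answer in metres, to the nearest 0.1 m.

x_cross = 2h·√((V₂+V₁)/(V₂−V₁)).
(V₂+V₁)/(V₂−V₁) = (2244+941)/(2244−941) = 2.4444; √ = 1.5634.
x_cross = 2·48.2·1.5634 = 150.72 m.

150.7 m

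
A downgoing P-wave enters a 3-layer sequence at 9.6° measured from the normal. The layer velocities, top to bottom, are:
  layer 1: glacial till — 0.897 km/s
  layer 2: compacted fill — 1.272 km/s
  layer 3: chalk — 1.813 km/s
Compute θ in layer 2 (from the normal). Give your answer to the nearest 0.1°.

Snell's law across each interface conserves sin θ / V, so sin θ_2 = V_2·sin θ₁/V₁.
sin θ_2 = 1.272 × sin 9.6° / 0.897 = 0.2365.
θ_2 = arcsin 0.2365 = 13.68°.

13.7°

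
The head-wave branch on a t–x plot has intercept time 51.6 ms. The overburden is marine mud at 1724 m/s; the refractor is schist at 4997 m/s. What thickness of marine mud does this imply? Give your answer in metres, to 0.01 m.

47.39 m

θ_c = arcsin(1724/4997) = 20.18°; cos θ_c = 0.9386.
tᵢ = 2h cos θ_c/V₁ ⇒ h = tᵢ·V₁/(2 cos θ_c) = 0.0516·1724/(2·0.9386) = 47.39 m.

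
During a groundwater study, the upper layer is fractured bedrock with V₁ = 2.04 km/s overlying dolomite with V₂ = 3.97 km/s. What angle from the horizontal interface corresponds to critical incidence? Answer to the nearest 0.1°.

59.1°

Critical incidence: sin θ_c = V₁/V₂ = 2.04/3.97 = 0.5139.
θ_c = arcsin 0.5139 = 30.92°.
Measured from the interface: 90° − 30.92° = 59.08°.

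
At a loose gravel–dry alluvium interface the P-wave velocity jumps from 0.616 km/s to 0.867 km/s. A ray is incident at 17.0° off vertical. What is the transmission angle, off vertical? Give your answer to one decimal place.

24.3°

Snell's law: sin θ₂ = (V₂/V₁)·sin θ₁ = (0.867/0.616)·sin 17.0° = 0.4115.
θ₂ = arcsin 0.4115 = 24.30° from the normal.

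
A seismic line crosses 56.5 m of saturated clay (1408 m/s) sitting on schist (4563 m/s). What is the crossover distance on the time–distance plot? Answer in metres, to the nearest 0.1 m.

θ_c = arcsin(1408/4563) = 17.97°, so cos θ_c = 0.9512 and tᵢ = 2h cos θ_c/V₁ = 0.0763 s.
At crossover x/V₁ = x/V₂ + tᵢ ⇒ x = tᵢ/(1/V₁ − 1/V₂) = 0.07634/(7.1023e-04 − 2.1915e-04) = 155.45 m.

155.5 m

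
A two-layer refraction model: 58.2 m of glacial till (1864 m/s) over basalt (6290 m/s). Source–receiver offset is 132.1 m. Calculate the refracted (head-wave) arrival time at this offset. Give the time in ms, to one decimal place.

80.6 ms

θ_c = arcsin(V₁/V₂) = arcsin(1864/6290) = 17.24°, cos θ_c = 0.9551.
Intercept time tᵢ = 2h cos θ_c / V₁ = 2·58.2·0.9551/1864 = 0.05964 s.
t = x/V₂ + tᵢ = 132.1/6290 + 0.05964 = 0.08064 s.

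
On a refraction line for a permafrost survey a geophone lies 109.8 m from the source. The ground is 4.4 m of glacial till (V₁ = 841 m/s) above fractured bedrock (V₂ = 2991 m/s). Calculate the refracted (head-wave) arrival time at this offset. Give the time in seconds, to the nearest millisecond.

0.047 s

θ_c = arcsin(V₁/V₂) = arcsin(841/2991) = 16.33°, cos θ_c = 0.9597.
Intercept time tᵢ = 2h cos θ_c / V₁ = 2·4.4·0.9597/841 = 0.01004 s.
t = x/V₂ + tᵢ = 109.8/2991 + 0.01004 = 0.04675 s.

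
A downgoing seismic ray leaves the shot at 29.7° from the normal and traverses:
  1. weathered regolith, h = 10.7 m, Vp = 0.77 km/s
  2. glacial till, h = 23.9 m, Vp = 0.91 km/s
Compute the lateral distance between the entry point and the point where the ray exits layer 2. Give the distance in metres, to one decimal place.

23.4 m

Ray parameter p = sin 29.7° / 0.77 km/s = 6.4345e-01 s/km.
Layer 1: θ = 29.70°; offset = 10.7·tan 29.70° = 6.103 m.
Layer 2: sin θ = p·0.91 = 0.5855 → θ = 35.84°; offset = 23.9·tan 35.84° = 17.263 m.
Σ offsets = 23.367 m.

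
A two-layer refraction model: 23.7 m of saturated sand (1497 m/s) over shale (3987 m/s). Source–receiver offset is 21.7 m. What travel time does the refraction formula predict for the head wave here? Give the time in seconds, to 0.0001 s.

0.0348 s

θ_c = arcsin(V₁/V₂) = arcsin(1497/3987) = 22.05°, cos θ_c = 0.9268.
Intercept time tᵢ = 2h cos θ_c / V₁ = 2·23.7·0.9268/1497 = 0.02935 s.
t = x/V₂ + tᵢ = 21.7/3987 + 0.02935 = 0.03479 s.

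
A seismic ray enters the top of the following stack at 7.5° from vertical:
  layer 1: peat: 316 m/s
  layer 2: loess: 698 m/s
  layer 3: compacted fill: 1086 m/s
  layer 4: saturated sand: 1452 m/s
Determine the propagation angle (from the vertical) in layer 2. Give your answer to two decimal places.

16.76°

Ray parameter p = sin 7.5° / 316 = 4.1306e-04 s/m.
sin θ_2 = p·V_2 = 4.1306e-04 × 698 = 0.2883.
θ_2 = arcsin 0.2883 = 16.76°.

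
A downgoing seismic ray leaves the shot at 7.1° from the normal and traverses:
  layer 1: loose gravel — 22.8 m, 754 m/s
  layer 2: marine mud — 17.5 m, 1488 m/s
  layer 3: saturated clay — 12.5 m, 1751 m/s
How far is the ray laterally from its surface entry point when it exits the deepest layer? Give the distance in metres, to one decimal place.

Apply Snell's law at each interface; in layer i the horizontal offset is hᵢ·tan θᵢ.
Layer 1: θ = 7.10°; offset = 22.8·tan 7.10° = 2.840 m.
Layer 2: sin θ = 1488·sin 7.1°/754 = 0.2439, θ = 14.12°; offset = 17.5·tan 14.12° = 4.402 m.
Layer 3: sin θ = 1751·sin 7.1°/754 = 0.2870, θ = 16.68°; offset = 12.5·tan 16.68° = 3.746 m.
Σ offsets = 10.987 m.

11.0 m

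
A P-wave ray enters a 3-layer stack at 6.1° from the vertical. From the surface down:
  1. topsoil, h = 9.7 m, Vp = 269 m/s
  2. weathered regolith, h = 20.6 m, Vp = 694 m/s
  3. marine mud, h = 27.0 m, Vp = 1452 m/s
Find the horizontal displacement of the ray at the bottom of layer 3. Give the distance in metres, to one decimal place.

25.8 m

Ray parameter p = sin 6.1° / 269 m/s = 3.9503e-04 s/m.
Layer 1: θ = 6.10°; offset = 9.7·tan 6.10° = 1.037 m.
Layer 2: sin θ = p·694 = 0.2742 → θ = 15.91°; offset = 20.6·tan 15.91° = 5.873 m.
Layer 3: sin θ = p·1452 = 0.5736 → θ = 35.00°; offset = 27.0·tan 35.00° = 18.906 m.
Summing the layer offsets gives 25.815 m.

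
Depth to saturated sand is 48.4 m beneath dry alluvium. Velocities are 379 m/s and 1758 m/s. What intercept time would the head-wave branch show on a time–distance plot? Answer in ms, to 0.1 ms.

tᵢ = 2h·√(V₂²−V₁²)/(V₁V₂).
√(V₂²−V₁²) = √(1758²−379²) = 1716.7 m/s.
tᵢ = 2·48.4·1716.7/(379·1758) = 0.24940 s.

249.4 ms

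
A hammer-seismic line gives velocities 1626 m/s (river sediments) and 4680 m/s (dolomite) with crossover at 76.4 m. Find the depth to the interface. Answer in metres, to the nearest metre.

27 m

h = (x_cross/2)·√((V₂−V₁)/(V₂+V₁)).
(V₂−V₁)/(V₂+V₁) = (4680−1626)/(4680+1626) = 0.4843; √ = 0.6959.
h = (76.4/2)·0.6959 = 26.58 m.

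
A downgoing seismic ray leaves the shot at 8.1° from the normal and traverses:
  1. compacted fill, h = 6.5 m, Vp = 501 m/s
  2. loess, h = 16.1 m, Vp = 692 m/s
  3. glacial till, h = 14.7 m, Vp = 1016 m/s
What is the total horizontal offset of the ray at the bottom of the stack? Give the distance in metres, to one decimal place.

Ray parameter p = sin 8.1° / 501 m/s = 2.8124e-04 s/m.
Layer 1: θ = 8.10°; offset = 6.5·tan 8.10° = 0.925 m.
Layer 2: sin θ = p·692 = 0.1946 → θ = 11.22°; offset = 16.1·tan 11.22° = 3.194 m.
Layer 3: sin θ = p·1016 = 0.2857 → θ = 16.60°; offset = 14.7·tan 16.60° = 4.383 m.
Σ offsets = 8.503 m.

8.5 m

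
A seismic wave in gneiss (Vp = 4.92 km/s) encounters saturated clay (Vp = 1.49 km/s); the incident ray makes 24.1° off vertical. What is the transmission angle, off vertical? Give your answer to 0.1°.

sin θ₁/V₁ = sin θ₂/V₂ ⇒ sin θ₂ = 1.49·sin 24.1°/4.92 = 1.49·0.4083/4.92 = 0.1237.
θ₂ = arcsin 0.1237 = 7.10° from the normal.

7.1°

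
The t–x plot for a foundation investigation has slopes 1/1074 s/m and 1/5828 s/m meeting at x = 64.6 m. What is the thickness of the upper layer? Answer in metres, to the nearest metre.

x_cross = 2h·√((V₂+V₁)/(V₂−V₁)) → h = x_cross / (2·√((V₂+V₁)/(V₂−V₁))).
√((V₂+V₁)/(V₂−V₁)) = √((5828+1074)/(5828−1074)) = 1.2049.
h = 64.6 / (2·1.2049) = 26.81 m.

27 m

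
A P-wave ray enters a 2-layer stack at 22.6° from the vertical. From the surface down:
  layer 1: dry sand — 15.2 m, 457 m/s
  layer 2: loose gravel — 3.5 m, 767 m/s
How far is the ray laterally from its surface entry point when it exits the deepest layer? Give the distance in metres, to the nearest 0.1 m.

9.3 m

Ray parameter p = sin 22.6° / 457 m/s = 8.4091e-04 s/m.
Layer 1: θ = 22.60°; offset = 15.2·tan 22.60° = 6.327 m.
Layer 2: sin θ = p·767 = 0.6450 → θ = 40.16°; offset = 3.5·tan 40.16° = 2.954 m.
Summing the layer offsets gives 9.281 m.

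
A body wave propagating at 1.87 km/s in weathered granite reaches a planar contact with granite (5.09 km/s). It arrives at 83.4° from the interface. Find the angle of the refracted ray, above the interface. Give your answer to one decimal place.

71.8°

Convert to the normal: θ₁ = 90° − 83.4° = 6.6°.
Snell's law: sin θ₂ = (V₂/V₁)·sin θ₁ = (5.09/1.87)·sin 6.6° = 0.3129.
θ₂ = arcsin 0.3129 = 18.23° from the normal.
From the interface: 90° − 18.23° = 71.77°.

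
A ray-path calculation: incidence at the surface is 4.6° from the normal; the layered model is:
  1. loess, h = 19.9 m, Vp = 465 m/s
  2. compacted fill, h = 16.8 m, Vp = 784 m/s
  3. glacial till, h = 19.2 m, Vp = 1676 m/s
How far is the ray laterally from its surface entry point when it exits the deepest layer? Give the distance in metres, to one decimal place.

9.7 m

Apply Snell's law at each interface; in layer i the horizontal offset is hᵢ·tan θᵢ.
Layer 1: θ = 4.60°; offset = 19.9·tan 4.60° = 1.601 m.
Layer 2: sin θ = 784·sin 4.6°/465 = 0.1352, θ = 7.77°; offset = 16.8·tan 7.77° = 2.293 m.
Layer 3: sin θ = 1676·sin 4.6°/465 = 0.2891, θ = 16.80°; offset = 19.2·tan 16.80° = 5.797 m.
Total horizontal offset = 9.691 m.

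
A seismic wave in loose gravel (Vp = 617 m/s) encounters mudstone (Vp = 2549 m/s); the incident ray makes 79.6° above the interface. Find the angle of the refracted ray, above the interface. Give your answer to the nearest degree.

Angle from the normal: 90° − 79.6° = 10.4°.
sin θ₁/V₁ = sin θ₂/V₂ ⇒ sin θ₂ = 2549·sin 10.4°/617 = 2549·0.1805/617 = 0.7458.
θ₂ = sin⁻¹(0.7458) = 48.23° (from vertical).
From the interface: 90° − 48.23° = 41.77°.

42°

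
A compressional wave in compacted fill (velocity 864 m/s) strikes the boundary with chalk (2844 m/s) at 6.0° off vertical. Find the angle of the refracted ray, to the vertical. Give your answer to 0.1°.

20.1°

sin θ₁/V₁ = sin θ₂/V₂ ⇒ sin θ₂ = 2844·sin 6.0°/864 = 2844·0.1045/864 = 0.3441.
θ₂ = arcsin 0.3441 = 20.13° from the normal.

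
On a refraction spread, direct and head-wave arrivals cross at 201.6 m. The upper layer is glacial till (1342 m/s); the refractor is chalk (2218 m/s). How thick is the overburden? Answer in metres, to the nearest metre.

h = (x_cross/2)·√((V₂−V₁)/(V₂+V₁)).
(V₂−V₁)/(V₂+V₁) = (2218−1342)/(2218+1342) = 0.2461; √ = 0.4961.
h = (201.6/2)·0.4961 = 50.00 m.

50 m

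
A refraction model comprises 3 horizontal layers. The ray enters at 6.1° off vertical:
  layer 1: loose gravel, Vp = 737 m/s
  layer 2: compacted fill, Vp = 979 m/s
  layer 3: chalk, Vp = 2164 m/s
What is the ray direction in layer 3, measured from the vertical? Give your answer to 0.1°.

Snell's law across each interface conserves sin θ / V, so sin θ_3 = V_3·sin θ₁/V₁.
sin θ_3 = 2164 × sin 6.1° / 737 = 0.3120.
θ_3 = arcsin 0.3120 = 18.18°.

18.2°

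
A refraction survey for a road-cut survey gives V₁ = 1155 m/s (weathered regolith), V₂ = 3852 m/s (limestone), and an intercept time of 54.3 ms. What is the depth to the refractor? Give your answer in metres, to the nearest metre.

h = tᵢ·V₁·V₂ / (2·√(V₂²−V₁²)).
√(V₂²−V₁²) = √(3852² − 1155²) = 3674.8 m/s.
h = 0.0543 s × 1155 × 3852 / (2 × 3674.8) = 32.87 m.

33 m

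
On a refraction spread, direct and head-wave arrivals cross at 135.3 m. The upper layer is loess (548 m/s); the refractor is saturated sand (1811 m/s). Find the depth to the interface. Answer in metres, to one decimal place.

49.5 m

x_cross = 2h·√((V₂+V₁)/(V₂−V₁)) → h = x_cross / (2·√((V₂+V₁)/(V₂−V₁))).
√((V₂+V₁)/(V₂−V₁)) = √((1811+548)/(1811−548)) = 1.3667.
h = 135.3 / (2·1.3667) = 49.50 m.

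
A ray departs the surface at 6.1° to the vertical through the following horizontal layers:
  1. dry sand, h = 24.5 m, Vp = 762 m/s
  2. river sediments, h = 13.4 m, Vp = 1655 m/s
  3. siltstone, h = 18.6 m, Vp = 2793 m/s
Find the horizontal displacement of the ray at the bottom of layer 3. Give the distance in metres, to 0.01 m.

13.66 m

p = sin θ₁/V₁ = sin 6.1°/762 = 1.3945e-04 s/m is conserved through the stack.
Layer 1: θ = 6.10°; offset = 24.5·tan 6.10° = 2.6183 m.
Layer 2: sin θ = p·1655 = 0.2308 → θ = 13.34°; offset = 13.4·tan 13.34° = 3.1785 m.
Layer 3: sin θ = p·2793 = 0.3895 → θ = 22.92°; offset = 18.6·tan 22.92° = 7.8658 m.
Total horizontal offset = 13.6626 m.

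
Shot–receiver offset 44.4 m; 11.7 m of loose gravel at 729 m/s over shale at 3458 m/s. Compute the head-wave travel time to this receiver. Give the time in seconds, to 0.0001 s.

t = x/V₂ + 2h·√(V₂²−V₁²)/(V₁V₂).
√(V₂²−V₁²) = √(3458²−729²) = 3380.3 m/s; delay term = 2·11.7·3380.3/(729·3458) = 0.03138 s.
t = 44.4/3458 + 0.03138 = 0.04422 s.

0.0442 s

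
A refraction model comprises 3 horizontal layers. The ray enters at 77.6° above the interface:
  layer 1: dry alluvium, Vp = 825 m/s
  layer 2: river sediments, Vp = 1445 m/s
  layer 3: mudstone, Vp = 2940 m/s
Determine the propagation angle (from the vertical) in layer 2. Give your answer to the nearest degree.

22°

From the normal: θ₁ = 90° − 77.6° = 12.4°.
Snell's law across each interface conserves sin θ / V, so sin θ_2 = V_2·sin θ₁/V₁.
sin θ_2 = 1445 × sin 12.4° / 825 = 0.3761.
θ_2 = 22.09° from the vertical.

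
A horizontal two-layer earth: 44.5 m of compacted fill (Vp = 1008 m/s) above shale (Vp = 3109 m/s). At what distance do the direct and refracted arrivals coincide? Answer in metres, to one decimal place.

124.6 m

x_cross = 2h·√((V₂+V₁)/(V₂−V₁)).
(V₂+V₁)/(V₂−V₁) = (3109+1008)/(3109−1008) = 1.9595; √ = 1.3998.
x_cross = 2·44.5·1.3998 = 124.59 m.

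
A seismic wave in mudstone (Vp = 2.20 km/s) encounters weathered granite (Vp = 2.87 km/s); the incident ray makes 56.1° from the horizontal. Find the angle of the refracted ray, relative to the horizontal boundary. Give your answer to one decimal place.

43.3°

Convert to the normal: θ₁ = 90° − 56.1° = 33.9°.
Snell's law: sin θ₂ = (V₂/V₁)·sin θ₁ = (2.87/2.20)·sin 33.9° = 0.7276.
θ₂ = arcsin 0.7276 = 46.69° from the normal.
From the interface: 90° − 46.69° = 43.31°.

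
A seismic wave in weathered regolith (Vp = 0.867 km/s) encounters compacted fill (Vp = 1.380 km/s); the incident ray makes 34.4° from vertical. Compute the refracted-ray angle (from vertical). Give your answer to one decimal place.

Snell's law: sin θ₂ = (V₂/V₁)·sin θ₁ = (1.380/0.867)·sin 34.4° = 0.8993.
θ₂ = sin⁻¹(0.8993) = 64.06° (from vertical).

64.1°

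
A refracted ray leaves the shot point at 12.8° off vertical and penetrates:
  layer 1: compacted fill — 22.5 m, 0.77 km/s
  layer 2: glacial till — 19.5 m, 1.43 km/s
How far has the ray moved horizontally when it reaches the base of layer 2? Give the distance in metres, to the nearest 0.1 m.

13.9 m

Ray parameter p = sin 12.8° / 0.77 km/s = 2.8773e-01 s/km.
Layer 1: θ = 12.80°; offset = 22.5·tan 12.80° = 5.112 m.
Layer 2: sin θ = p·1.43 = 0.4114 → θ = 24.30°; offset = 19.5·tan 24.30° = 8.803 m.
Total horizontal offset = 13.915 m.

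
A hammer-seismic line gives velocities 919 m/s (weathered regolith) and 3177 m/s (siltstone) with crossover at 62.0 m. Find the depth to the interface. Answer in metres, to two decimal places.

23.02 m

x_cross = 2h·√((V₂+V₁)/(V₂−V₁)) → h = x_cross / (2·√((V₂+V₁)/(V₂−V₁))).
√((V₂+V₁)/(V₂−V₁)) = √((3177+919)/(3177−919)) = 1.3468.
h = 62.0 / (2·1.3468) = 23.02 m.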